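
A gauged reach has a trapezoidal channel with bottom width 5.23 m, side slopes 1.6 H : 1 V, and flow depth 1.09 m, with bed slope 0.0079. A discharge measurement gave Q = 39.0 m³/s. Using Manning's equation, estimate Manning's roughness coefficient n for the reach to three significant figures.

A = (b + z·y)·y = (5.23 + 1.6×1.09)×1.09 = 7.602 m²
P = b + 2y√(1+z²) = 5.23 + 2×1.09×√(1+1.6²) = 9.343 m
R = A/P = 7.602/9.343 = 0.8136 m
n = (1/Q)·A·R^(2/3)·S^(1/2) = (1/39.0) × 7.602 × 0.8715 × 0.08888 = 0.01510

0.0151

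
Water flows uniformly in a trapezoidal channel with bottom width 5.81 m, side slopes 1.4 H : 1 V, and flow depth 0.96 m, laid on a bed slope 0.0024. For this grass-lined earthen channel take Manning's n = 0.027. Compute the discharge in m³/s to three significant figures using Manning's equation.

10.3 m³/s

A = (b + z·y)·y = (5.81 + 1.4×0.96)×0.96 = 6.868 m²
P = b + 2y√(1+z²) = 5.81 + 2×0.96×√(1+1.4²) = 9.113 m
R = A/P = 6.868/9.113 = 0.7536 m
Q = (1/n)·A·R^(2/3)·S^(1/2) = (1/0.027) × 6.868 × 0.7536^(2/3) × 0.0024^(1/2) = 10.32 m³/s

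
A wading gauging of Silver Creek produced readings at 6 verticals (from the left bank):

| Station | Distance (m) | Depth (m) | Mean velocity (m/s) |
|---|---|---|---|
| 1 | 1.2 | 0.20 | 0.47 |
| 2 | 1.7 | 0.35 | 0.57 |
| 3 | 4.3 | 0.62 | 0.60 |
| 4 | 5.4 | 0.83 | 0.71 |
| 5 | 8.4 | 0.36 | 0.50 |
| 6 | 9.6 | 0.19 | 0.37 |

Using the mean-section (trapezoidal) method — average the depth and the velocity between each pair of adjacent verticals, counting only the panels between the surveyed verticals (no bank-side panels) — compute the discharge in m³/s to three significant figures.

Panel 1-2: Δb = 0.5 m, d̄ = (0.20+0.35)/2 = 0.275, v̄ = (0.47+0.57)/2 = 0.52 → q = 0.5×0.275×0.52 = 0.07150 m³/s
Panel 2-3: Δb = 2.6 m, d̄ = (0.35+0.62)/2 = 0.485, v̄ = (0.57+0.60)/2 = 0.585 → q = 2.6×0.485×0.585 = 0.7377 m³/s
Panel 3-4: Δb = 1.1 m, d̄ = (0.62+0.83)/2 = 0.725, v̄ = (0.60+0.71)/2 = 0.655 → q = 1.1×0.725×0.655 = 0.5224 m³/s
Panel 4-5: Δb = 3 m, d̄ = (0.83+0.36)/2 = 0.595, v̄ = (0.71+0.50)/2 = 0.605 → q = 3×0.595×0.605 = 1.080 m³/s
Panel 5-6: Δb = 1.2 m, d̄ = (0.36+0.19)/2 = 0.275, v̄ = (0.50+0.37)/2 = 0.435 → q = 1.2×0.275×0.435 = 0.1436 m³/s
Q = Σ q = 2.555 m³/s

2.56 m³/s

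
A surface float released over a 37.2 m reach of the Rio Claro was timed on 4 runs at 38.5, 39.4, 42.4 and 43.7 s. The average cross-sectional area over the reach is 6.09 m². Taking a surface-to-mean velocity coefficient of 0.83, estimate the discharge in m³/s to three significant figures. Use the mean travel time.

4.59 m³/s

t̄ = (38.5 + 39.4 + 42.4 + 43.7) / 4 = 41 s
v_surface = L / t̄ = 37.2 / 41 = 0.9073 m/s
v_mean = 0.83 × 0.9073 = 0.7531 m/s
Q = A × v_mean = 6.09 × 0.7531 = 4.586 m³/s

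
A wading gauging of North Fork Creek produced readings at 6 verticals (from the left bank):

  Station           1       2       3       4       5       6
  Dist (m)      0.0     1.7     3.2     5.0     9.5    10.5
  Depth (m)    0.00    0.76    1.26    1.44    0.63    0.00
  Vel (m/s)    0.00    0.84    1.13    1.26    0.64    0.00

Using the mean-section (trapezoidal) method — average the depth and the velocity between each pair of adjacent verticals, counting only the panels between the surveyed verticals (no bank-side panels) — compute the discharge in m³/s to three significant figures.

9.19 m³/s

Panel 1-2: Δb = 1.7 m, d̄ = (0.00+0.76)/2 = 0.38, v̄ = (0.00+0.84)/2 = 0.42 → q = 1.7×0.38×0.42 = 0.2713 m³/s
Panel 2-3: Δb = 1.5 m, d̄ = (0.76+1.26)/2 = 1.01, v̄ = (0.84+1.13)/2 = 0.985 → q = 1.5×1.01×0.985 = 1.492 m³/s
Panel 3-4: Δb = 1.8 m, d̄ = (1.26+1.44)/2 = 1.35, v̄ = (1.13+1.26)/2 = 1.195 → q = 1.8×1.35×1.195 = 2.904 m³/s
Panel 4-5: Δb = 4.5 m, d̄ = (1.44+0.63)/2 = 1.035, v̄ = (1.26+0.64)/2 = 0.95 → q = 4.5×1.035×0.95 = 4.425 m³/s
Panel 5-6: Δb = 1 m, d̄ = (0.63+0.00)/2 = 0.315, v̄ = (0.64+0.00)/2 = 0.32 → q = 1×0.315×0.32 = 0.1008 m³/s
Q = Σ q = 9.193 m³/s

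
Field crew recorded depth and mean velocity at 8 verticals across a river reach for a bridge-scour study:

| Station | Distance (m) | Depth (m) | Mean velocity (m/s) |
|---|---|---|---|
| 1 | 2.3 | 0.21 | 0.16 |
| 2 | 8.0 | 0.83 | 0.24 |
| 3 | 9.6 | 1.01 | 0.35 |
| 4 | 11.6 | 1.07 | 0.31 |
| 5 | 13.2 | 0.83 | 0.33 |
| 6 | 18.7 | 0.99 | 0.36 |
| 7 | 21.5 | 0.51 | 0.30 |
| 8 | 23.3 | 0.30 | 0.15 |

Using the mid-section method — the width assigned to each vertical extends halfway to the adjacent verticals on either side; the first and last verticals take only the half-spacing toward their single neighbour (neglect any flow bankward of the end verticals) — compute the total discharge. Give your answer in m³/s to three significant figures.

4.90 m³/s

w_1 = (8.0 − 2.3)/2 = 2.85 m; q_1 = 0.16 × 0.21 × 2.85 = 0.09576 m³/s
w_2 = (9.6 − 2.3)/2 = 3.65 m; q_2 = 0.24 × 0.83 × 3.65 = 0.7271 m³/s
w_3 = (11.6 − 8.0)/2 = 1.8 m; q_3 = 0.35 × 1.01 × 1.8 = 0.6363 m³/s
w_4 = (13.2 − 9.6)/2 = 1.8 m; q_4 = 0.31 × 1.07 × 1.8 = 0.5971 m³/s
w_5 = (18.7 − 11.6)/2 = 3.55 m; q_5 = 0.33 × 0.83 × 3.55 = 0.9723 m³/s
w_6 = (21.5 − 13.2)/2 = 4.15 m; q_6 = 0.36 × 0.99 × 4.15 = 1.479 m³/s
w_7 = (23.3 − 18.7)/2 = 2.3 m; q_7 = 0.30 × 0.51 × 2.3 = 0.3519 m³/s
w_8 = (23.3 − 21.5)/2 = 0.9 m; q_8 = 0.15 × 0.30 × 0.9 = 0.04050 m³/s
Q = Σ qᵢ = 4.900 m³/s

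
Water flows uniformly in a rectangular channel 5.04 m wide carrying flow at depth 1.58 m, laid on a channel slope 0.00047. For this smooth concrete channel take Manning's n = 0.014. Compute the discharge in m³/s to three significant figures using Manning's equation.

A = b·y = 5.04 × 1.58 = 7.963 m²
P = b + 2y = 5.04 + 2×1.58 = 8.200 m
R = A/P = 7.963/8.200 = 0.9711 m
Q = (1/n)·A·R^(2/3)·S^(1/2) = (1/0.014) × 7.963 × 0.9711^(2/3) × 0.00047^(1/2) = 12.09 m³/s

12.1 m³/s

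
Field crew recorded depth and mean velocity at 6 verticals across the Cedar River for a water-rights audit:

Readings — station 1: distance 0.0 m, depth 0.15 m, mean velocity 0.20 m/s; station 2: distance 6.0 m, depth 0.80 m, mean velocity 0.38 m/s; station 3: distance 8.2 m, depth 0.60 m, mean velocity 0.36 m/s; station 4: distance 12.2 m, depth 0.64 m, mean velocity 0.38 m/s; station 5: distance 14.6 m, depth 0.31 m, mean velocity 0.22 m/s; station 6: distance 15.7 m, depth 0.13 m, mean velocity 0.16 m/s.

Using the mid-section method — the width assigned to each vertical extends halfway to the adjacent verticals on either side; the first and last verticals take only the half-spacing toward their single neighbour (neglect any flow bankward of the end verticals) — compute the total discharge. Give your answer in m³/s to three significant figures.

2.92 m³/s

w_1 = (6.0 − 0.0)/2 = 3 m; q_1 = 0.20 × 0.15 × 3 = 0.09000 m³/s
w_2 = (8.2 − 0.0)/2 = 4.1 m; q_2 = 0.38 × 0.80 × 4.1 = 1.246 m³/s
w_3 = (12.2 − 6.0)/2 = 3.1 m; q_3 = 0.36 × 0.60 × 3.1 = 0.6696 m³/s
w_4 = (14.6 − 8.2)/2 = 3.2 m; q_4 = 0.38 × 0.64 × 3.2 = 0.7782 m³/s
w_5 = (15.7 − 12.2)/2 = 1.75 m; q_5 = 0.22 × 0.31 × 1.75 = 0.1194 m³/s
w_6 = (15.7 − 14.6)/2 = 0.55 m; q_6 = 0.16 × 0.13 × 0.55 = 0.01144 m³/s
Q = Σ qᵢ = 2.915 m³/s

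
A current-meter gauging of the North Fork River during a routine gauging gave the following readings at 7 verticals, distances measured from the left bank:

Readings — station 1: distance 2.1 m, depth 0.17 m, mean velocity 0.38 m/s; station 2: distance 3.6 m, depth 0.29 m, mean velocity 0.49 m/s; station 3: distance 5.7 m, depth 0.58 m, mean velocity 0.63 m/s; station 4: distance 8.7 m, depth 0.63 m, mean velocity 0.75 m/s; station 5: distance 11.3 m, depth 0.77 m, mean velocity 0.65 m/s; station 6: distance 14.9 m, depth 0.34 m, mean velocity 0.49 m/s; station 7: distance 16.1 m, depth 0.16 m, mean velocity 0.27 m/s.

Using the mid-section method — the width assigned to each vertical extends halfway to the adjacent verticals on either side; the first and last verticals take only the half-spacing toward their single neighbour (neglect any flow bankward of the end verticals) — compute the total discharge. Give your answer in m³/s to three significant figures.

4.54 m³/s

w_1 = (3.6 − 2.1)/2 = 0.75 m; q_1 = 0.38 × 0.17 × 0.75 = 0.04845 m³/s
w_2 = (5.7 − 2.1)/2 = 1.8 m; q_2 = 0.49 × 0.29 × 1.8 = 0.2558 m³/s
w_3 = (8.7 − 3.6)/2 = 2.55 m; q_3 = 0.63 × 0.58 × 2.55 = 0.9318 m³/s
w_4 = (11.3 − 5.7)/2 = 2.8 m; q_4 = 0.75 × 0.63 × 2.8 = 1.323 m³/s
w_5 = (14.9 − 8.7)/2 = 3.1 m; q_5 = 0.65 × 0.77 × 3.1 = 1.552 m³/s
w_6 = (16.1 − 11.3)/2 = 2.4 m; q_6 = 0.49 × 0.34 × 2.4 = 0.3998 m³/s
w_7 = (16.1 − 14.9)/2 = 0.6 m; q_7 = 0.27 × 0.16 × 0.6 = 0.02592 m³/s
Q = Σ qᵢ = 4.536 m³/s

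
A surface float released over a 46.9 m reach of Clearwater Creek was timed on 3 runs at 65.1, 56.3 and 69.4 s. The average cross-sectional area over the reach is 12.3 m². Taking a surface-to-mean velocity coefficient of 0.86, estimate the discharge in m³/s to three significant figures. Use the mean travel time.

7.80 m³/s

t̄ = (65.1 + 56.3 + 69.4) / 3 = 63.6 s
v_surface = L / t̄ = 46.9 / 63.6 = 0.7374 m/s
v_mean = 0.86 × 0.7374 = 0.6342 m/s
Q = A × v_mean = 12.3 × 0.6342 = 7.800 m³/s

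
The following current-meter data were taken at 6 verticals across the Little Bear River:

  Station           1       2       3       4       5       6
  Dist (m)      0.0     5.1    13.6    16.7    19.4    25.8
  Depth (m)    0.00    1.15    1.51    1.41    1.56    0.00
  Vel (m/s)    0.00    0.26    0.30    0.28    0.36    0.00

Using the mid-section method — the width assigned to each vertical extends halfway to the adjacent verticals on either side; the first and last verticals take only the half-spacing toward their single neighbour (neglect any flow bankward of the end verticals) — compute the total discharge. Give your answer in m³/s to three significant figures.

w_2 = (13.6 − 0.0)/2 = 6.8 m; q_2 = 0.26 × 1.15 × 6.8 = 2.033 m³/s
w_3 = (16.7 − 5.1)/2 = 5.8 m; q_3 = 0.30 × 1.51 × 5.8 = 2.627 m³/s
w_4 = (19.4 − 13.6)/2 = 2.9 m; q_4 = 0.28 × 1.41 × 2.9 = 1.145 m³/s
w_5 = (25.8 − 16.7)/2 = 4.55 m; q_5 = 0.36 × 1.56 × 4.55 = 2.555 m³/s
Stations 1, 6 contribute zero (depth or velocity is 0).
Q = Σ qᵢ = 8.361 m³/s

8.36 m³/s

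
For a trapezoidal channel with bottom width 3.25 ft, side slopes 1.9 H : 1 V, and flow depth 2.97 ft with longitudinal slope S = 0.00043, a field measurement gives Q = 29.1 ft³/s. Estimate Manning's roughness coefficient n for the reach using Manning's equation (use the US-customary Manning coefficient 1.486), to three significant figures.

A = (b + z·y)·y = (3.25 + 1.9×2.97)×2.97 = 26.41 ft²
P = b + 2y√(1+z²) = 3.25 + 2×2.97×√(1+1.9²) = 16.00 ft
R = A/P = 26.41/16.00 = 1.650 ft
n = (1.486/Q)·A·R^(2/3)·S^(1/2) = (1.486/29.1) × 26.41 × 1.397 × 0.02074 = 0.03906

0.0391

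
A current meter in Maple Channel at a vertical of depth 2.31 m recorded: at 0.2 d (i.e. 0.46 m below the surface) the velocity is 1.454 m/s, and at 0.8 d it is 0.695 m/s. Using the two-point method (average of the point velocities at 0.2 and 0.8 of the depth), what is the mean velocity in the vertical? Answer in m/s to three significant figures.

v̄ = (1.454 + 0.695) / 2 = 1.075 m/s

1.07 m/s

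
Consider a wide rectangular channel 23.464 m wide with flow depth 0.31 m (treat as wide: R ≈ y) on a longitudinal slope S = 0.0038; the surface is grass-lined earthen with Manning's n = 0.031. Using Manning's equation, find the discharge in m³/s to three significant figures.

A = b·y = 23.464 × 0.31 = 7.274 m²
Wide channel: R ≈ y = 0.31 m
Q = (1/n)·A·R^(2/3)·S^(1/2) = (1/0.031) × 7.274 × 0.3100^(2/3) × 0.0038^(1/2) = 6.625 m³/s

6.63 m³/s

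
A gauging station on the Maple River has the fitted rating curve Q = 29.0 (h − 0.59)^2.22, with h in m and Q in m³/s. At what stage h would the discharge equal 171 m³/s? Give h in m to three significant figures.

2.81 m

h − h₀ = (Q/C)^(1/b) = (171/29.0)^(1/2.22) = 2.224 m
h = 0.59 + 2.224 = 2.814 m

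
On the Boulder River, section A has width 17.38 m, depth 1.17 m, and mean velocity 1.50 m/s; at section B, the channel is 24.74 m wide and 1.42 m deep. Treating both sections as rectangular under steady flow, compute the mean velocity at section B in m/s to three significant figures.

0.868 m/s

Q = A₁V₁ = (17.38×1.17) × 1.50 = 30.50 m³/s
A₂ = 24.74 × 1.42 = 35.13 m²
V₂ = Q/A₂ = 30.50/35.13 = 0.8682 m/s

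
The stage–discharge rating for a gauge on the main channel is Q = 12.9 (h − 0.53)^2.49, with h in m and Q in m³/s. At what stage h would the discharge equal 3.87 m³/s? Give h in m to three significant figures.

1.15 m

h − h₀ = (Q/C)^(1/b) = (3.87/12.9)^(1/2.49) = 0.6166 m
h = 0.53 + 0.6166 = 1.147 m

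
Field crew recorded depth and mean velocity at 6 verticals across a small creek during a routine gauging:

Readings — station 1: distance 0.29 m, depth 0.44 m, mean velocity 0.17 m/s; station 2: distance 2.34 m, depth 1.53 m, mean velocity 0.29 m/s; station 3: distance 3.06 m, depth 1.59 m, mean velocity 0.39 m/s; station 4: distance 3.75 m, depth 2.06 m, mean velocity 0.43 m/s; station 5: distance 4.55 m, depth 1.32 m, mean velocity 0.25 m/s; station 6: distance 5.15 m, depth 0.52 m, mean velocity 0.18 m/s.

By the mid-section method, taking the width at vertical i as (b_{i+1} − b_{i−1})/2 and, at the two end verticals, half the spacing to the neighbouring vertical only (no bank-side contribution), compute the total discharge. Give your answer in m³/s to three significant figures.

2.05 m³/s

w_1 = (2.34 − 0.29)/2 = 1.025 m; q_1 = 0.17 × 0.44 × 1.025 = 0.07667 m³/s
w_2 = (3.06 − 0.29)/2 = 1.385 m; q_2 = 0.29 × 1.53 × 1.385 = 0.6145 m³/s
w_3 = (3.75 − 2.34)/2 = 0.705 m; q_3 = 0.39 × 1.59 × 0.705 = 0.4372 m³/s
w_4 = (4.55 − 3.06)/2 = 0.745 m; q_4 = 0.43 × 2.06 × 0.745 = 0.6599 m³/s
w_5 = (5.15 − 3.75)/2 = 0.7 m; q_5 = 0.25 × 1.32 × 0.7 = 0.2310 m³/s
w_6 = (5.15 − 4.55)/2 = 0.3 m; q_6 = 0.18 × 0.52 × 0.3 = 0.02808 m³/s
Q = Σ qᵢ = 2.047 m³/s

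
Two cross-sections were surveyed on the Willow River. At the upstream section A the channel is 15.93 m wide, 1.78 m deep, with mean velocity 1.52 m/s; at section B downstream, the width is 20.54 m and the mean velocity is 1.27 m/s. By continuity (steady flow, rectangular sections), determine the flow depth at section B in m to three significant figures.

1.65 m

Q = A₁V₁ = (15.93×1.78) × 1.52 = 43.10 m³/s
d₂ = Q/(b₂ V₂) = 43.10/(20.54×1.27) = 1.652 m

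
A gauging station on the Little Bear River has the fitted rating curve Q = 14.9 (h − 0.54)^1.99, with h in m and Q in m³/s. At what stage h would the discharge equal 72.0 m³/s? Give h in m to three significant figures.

h − h₀ = (Q/C)^(1/b) = (72.0/14.9)^(1/1.99) = 2.207 m
h = 0.54 + 2.207 = 2.747 m

2.75 m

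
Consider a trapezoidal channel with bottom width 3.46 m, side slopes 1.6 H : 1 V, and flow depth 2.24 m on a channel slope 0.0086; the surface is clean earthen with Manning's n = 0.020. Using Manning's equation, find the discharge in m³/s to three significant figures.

A = (b + z·y)·y = (3.46 + 1.6×2.24)×2.24 = 15.78 m²
P = b + 2y√(1+z²) = 3.46 + 2×2.24×√(1+1.6²) = 11.91 m
R = A/P = 15.78/11.91 = 1.324 m
Q = (1/n)·A·R^(2/3)·S^(1/2) = (1/0.020) × 15.78 × 1.324^(2/3) × 0.0086^(1/2) = 88.24 m³/s

88.2 m³/s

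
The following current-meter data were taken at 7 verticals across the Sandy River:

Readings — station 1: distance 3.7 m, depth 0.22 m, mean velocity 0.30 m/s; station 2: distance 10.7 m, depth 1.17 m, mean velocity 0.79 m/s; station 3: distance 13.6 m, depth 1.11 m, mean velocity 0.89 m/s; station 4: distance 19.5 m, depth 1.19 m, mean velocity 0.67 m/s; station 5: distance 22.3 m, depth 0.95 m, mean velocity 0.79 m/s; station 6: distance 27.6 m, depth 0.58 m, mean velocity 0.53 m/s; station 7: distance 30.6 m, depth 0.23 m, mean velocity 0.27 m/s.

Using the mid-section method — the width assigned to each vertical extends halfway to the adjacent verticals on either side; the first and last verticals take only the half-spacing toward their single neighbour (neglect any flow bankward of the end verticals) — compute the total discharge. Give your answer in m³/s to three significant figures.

17.0 m³/s

w_1 = (10.7 − 3.7)/2 = 3.5 m; q_1 = 0.30 × 0.22 × 3.5 = 0.2310 m³/s
w_2 = (13.6 − 3.7)/2 = 4.95 m; q_2 = 0.79 × 1.17 × 4.95 = 4.575 m³/s
w_3 = (19.5 − 10.7)/2 = 4.4 m; q_3 = 0.89 × 1.11 × 4.4 = 4.347 m³/s
w_4 = (22.3 − 13.6)/2 = 4.35 m; q_4 = 0.67 × 1.19 × 4.35 = 3.468 m³/s
w_5 = (27.6 − 19.5)/2 = 4.05 m; q_5 = 0.79 × 0.95 × 4.05 = 3.040 m³/s
w_6 = (30.6 − 22.3)/2 = 4.15 m; q_6 = 0.53 × 0.58 × 4.15 = 1.276 m³/s
w_7 = (30.6 − 27.6)/2 = 1.5 m; q_7 = 0.27 × 0.23 × 1.5 = 0.09315 m³/s
Q = Σ qᵢ = 17.03 m³/s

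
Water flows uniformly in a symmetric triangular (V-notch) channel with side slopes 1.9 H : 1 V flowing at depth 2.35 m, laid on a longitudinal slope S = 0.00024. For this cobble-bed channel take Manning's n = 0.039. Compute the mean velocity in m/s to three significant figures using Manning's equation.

0.408 m/s

A = z·y² = 1.9×2.35² = 10.49 m²
P = 2y√(1+z²) = 2×2.35×√(1+1.9²) = 10.09 m
R = A/P = 10.49/10.09 = 1.040 m
Q = (1/n)·A·R^(2/3)·S^(1/2) = (1/0.039) × 10.49 × 1.040^(2/3) × 0.00024^(1/2) = 4.278 m³/s
V = Q/A = 4.278/10.49 = 0.4077 m/s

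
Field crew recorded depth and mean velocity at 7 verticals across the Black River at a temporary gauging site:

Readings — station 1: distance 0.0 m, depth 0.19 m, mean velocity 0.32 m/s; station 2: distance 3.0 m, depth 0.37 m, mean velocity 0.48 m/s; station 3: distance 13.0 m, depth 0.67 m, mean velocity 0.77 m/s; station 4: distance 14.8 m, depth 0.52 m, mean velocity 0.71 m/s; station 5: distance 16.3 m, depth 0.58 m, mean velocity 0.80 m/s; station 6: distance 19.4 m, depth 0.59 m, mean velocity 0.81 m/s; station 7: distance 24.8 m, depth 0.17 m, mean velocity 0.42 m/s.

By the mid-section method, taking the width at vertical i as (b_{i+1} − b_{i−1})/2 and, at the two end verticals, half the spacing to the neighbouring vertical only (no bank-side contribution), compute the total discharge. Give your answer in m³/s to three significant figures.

w_1 = (3.0 − 0.0)/2 = 1.5 m; q_1 = 0.32 × 0.19 × 1.5 = 0.09120 m³/s
w_2 = (13.0 − 0.0)/2 = 6.5 m; q_2 = 0.48 × 0.37 × 6.5 = 1.154 m³/s
w_3 = (14.8 − 3.0)/2 = 5.9 m; q_3 = 0.77 × 0.67 × 5.9 = 3.044 m³/s
w_4 = (16.3 − 13.0)/2 = 1.65 m; q_4 = 0.71 × 0.52 × 1.65 = 0.6092 m³/s
w_5 = (19.4 − 14.8)/2 = 2.3 m; q_5 = 0.80 × 0.58 × 2.3 = 1.067 m³/s
w_6 = (24.8 − 16.3)/2 = 4.25 m; q_6 = 0.81 × 0.59 × 4.25 = 2.031 m³/s
w_7 = (24.8 − 19.4)/2 = 2.7 m; q_7 = 0.42 × 0.17 × 2.7 = 0.1928 m³/s
Q = Σ qᵢ = 8.190 m³/s

8.19 m³/s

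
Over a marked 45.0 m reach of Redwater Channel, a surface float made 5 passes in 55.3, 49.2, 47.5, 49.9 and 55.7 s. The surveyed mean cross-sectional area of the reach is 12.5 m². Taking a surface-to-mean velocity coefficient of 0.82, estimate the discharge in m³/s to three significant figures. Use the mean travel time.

8.95 m³/s

t̄ = (55.3 + 49.2 + 47.5 + 49.9 + 55.7) / 5 = 51.52 s
v_surface = L / t̄ = 45.0 / 51.52 = 0.8734 m/s
v_mean = 0.82 × 0.8734 = 0.7162 m/s
Q = A × v_mean = 12.5 × 0.7162 = 8.953 m³/s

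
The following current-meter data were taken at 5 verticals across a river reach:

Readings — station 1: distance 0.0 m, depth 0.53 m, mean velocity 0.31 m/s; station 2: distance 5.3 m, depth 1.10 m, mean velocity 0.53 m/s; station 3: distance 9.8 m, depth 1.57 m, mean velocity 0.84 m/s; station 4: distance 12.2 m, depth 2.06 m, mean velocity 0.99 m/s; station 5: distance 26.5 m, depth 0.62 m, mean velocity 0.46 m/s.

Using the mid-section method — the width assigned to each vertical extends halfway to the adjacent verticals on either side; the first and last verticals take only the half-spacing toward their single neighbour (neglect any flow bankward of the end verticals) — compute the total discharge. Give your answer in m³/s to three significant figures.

w_1 = (5.3 − 0.0)/2 = 2.65 m; q_1 = 0.31 × 0.53 × 2.65 = 0.4354 m³/s
w_2 = (9.8 − 0.0)/2 = 4.9 m; q_2 = 0.53 × 1.10 × 4.9 = 2.857 m³/s
w_3 = (12.2 − 5.3)/2 = 3.45 m; q_3 = 0.84 × 1.57 × 3.45 = 4.550 m³/s
w_4 = (26.5 − 9.8)/2 = 8.35 m; q_4 = 0.99 × 2.06 × 8.35 = 17.03 m³/s
w_5 = (26.5 − 12.2)/2 = 7.15 m; q_5 = 0.46 × 0.62 × 7.15 = 2.039 m³/s
Q = Σ qᵢ = 26.91 m³/s

26.9 m³/s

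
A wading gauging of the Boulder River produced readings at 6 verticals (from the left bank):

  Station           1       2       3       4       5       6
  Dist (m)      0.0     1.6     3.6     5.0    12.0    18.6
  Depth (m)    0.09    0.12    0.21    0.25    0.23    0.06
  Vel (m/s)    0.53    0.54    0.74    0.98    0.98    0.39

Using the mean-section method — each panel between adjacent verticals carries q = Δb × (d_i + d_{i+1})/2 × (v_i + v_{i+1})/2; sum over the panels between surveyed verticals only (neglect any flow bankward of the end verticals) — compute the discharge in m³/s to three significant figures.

Panel 1-2: Δb = 1.6 m, d̄ = (0.09+0.12)/2 = 0.105, v̄ = (0.53+0.54)/2 = 0.535 → q = 1.6×0.105×0.535 = 0.08988 m³/s
Panel 2-3: Δb = 2 m, d̄ = (0.12+0.21)/2 = 0.165, v̄ = (0.54+0.74)/2 = 0.64 → q = 2×0.165×0.64 = 0.2112 m³/s
Panel 3-4: Δb = 1.4 m, d̄ = (0.21+0.25)/2 = 0.23, v̄ = (0.74+0.98)/2 = 0.86 → q = 1.4×0.23×0.86 = 0.2769 m³/s
Panel 4-5: Δb = 7 m, d̄ = (0.25+0.23)/2 = 0.24, v̄ = (0.98+0.98)/2 = 0.98 → q = 7×0.24×0.98 = 1.646 m³/s
Panel 5-6: Δb = 6.6 m, d̄ = (0.23+0.06)/2 = 0.145, v̄ = (0.98+0.39)/2 = 0.685 → q = 6.6×0.145×0.685 = 0.6555 m³/s
Q = Σ q = 2.880 m³/s

2.88 m³/s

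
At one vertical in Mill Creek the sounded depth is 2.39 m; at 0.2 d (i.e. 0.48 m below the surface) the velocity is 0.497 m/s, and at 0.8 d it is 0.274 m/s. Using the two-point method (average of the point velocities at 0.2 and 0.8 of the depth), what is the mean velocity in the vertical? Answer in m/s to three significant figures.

v̄ = (0.497 + 0.274) / 2 = 0.3855 m/s

0.386 m/s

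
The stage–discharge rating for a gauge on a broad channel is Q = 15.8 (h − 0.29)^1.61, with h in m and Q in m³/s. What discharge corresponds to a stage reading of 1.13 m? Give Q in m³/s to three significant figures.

11.9 m³/s

Q = 15.8 × (1.13 − 0.29)^1.61 = 15.8 × 0.84^1.61 = 11.93 m³/s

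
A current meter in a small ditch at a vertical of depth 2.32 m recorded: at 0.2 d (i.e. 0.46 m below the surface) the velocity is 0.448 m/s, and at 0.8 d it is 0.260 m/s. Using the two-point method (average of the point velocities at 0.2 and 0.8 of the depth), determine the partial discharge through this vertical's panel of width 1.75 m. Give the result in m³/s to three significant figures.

v̄ = (0.448 + 0.260) / 2 = 0.3540 m/s
q = v̄ × d × w = 0.3540 × 2.32 × 1.75 = 1.437 m³/s

1.44 m³/s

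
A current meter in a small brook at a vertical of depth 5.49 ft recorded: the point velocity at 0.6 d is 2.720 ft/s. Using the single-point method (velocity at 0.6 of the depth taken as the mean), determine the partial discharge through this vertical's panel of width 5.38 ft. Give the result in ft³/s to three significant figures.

v̄ = v₀.₆ = 2.720 ft/s
q = v̄ × d × w = 2.720 × 5.49 × 5.38 = 80.34 ft³/s

80.3 ft³/s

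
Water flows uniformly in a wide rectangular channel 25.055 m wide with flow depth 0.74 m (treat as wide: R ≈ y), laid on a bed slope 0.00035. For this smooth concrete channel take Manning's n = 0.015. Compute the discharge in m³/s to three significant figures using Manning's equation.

A = b·y = 25.055 × 0.74 = 18.54 m²
Wide channel: R ≈ y = 0.74 m
Q = (1/n)·A·R^(2/3)·S^(1/2) = (1/0.015) × 18.54 × 0.7400^(2/3) × 0.00035^(1/2) = 18.92 m³/s

18.9 m³/s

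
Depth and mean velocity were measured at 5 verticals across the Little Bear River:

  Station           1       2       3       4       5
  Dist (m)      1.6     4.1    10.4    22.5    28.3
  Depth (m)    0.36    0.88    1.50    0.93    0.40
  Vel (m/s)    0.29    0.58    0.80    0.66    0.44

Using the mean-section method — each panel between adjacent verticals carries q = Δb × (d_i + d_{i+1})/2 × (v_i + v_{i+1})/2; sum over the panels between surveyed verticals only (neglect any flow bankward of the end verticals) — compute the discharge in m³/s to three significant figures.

Panel 1-2: Δb = 2.5 m, d̄ = (0.36+0.88)/2 = 0.62, v̄ = (0.29+0.58)/2 = 0.435 → q = 2.5×0.62×0.435 = 0.6743 m³/s
Panel 2-3: Δb = 6.3 m, d̄ = (0.88+1.50)/2 = 1.19, v̄ = (0.58+0.80)/2 = 0.69 → q = 6.3×1.19×0.69 = 5.173 m³/s
Panel 3-4: Δb = 12.1 m, d̄ = (1.50+0.93)/2 = 1.215, v̄ = (0.80+0.66)/2 = 0.73 → q = 12.1×1.215×0.73 = 10.73 m³/s
Panel 4-5: Δb = 5.8 m, d̄ = (0.93+0.40)/2 = 0.665, v̄ = (0.66+0.44)/2 = 0.55 → q = 5.8×0.665×0.55 = 2.121 m³/s
Q = Σ q = 18.70 m³/s

18.7 m³/s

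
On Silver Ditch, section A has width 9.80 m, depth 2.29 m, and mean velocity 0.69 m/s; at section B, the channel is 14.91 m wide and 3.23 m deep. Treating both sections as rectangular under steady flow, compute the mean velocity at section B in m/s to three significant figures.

Q = A₁V₁ = (9.80×2.29) × 0.69 = 15.48 m³/s
A₂ = 14.91 × 3.23 = 48.16 m²
V₂ = Q/A₂ = 15.48/48.16 = 0.3215 m/s

0.322 m/s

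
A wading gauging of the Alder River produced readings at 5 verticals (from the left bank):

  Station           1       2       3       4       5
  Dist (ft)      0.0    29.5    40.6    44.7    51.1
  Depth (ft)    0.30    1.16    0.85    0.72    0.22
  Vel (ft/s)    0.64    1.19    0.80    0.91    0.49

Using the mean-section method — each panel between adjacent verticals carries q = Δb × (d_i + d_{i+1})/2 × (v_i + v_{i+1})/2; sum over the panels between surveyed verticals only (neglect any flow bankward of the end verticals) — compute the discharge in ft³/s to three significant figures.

35.7 ft³/s

Panel 1-2: Δb = 29.5 ft, d̄ = (0.30+1.16)/2 = 0.73, v̄ = (0.64+1.19)/2 = 0.915 → q = 29.5×0.73×0.915 = 19.70 ft³/s
Panel 2-3: Δb = 11.1 ft, d̄ = (1.16+0.85)/2 = 1.005, v̄ = (1.19+0.80)/2 = 0.995 → q = 11.1×1.005×0.995 = 11.10 ft³/s
Panel 3-4: Δb = 4.1 ft, d̄ = (0.85+0.72)/2 = 0.785, v̄ = (0.80+0.91)/2 = 0.855 → q = 4.1×0.785×0.855 = 2.752 ft³/s
Panel 4-5: Δb = 6.4 ft, d̄ = (0.72+0.22)/2 = 0.47, v̄ = (0.91+0.49)/2 = 0.7 → q = 6.4×0.47×0.7 = 2.106 ft³/s
Q = Σ q = 35.66 ft³/s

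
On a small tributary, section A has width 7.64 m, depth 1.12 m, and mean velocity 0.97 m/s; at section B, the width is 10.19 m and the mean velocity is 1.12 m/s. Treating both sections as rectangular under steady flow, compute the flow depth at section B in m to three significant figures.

0.727 m

Q = A₁V₁ = (7.64×1.12) × 0.97 = 8.300 m³/s
d₂ = Q/(b₂ V₂) = 8.300/(10.19×1.12) = 0.7273 m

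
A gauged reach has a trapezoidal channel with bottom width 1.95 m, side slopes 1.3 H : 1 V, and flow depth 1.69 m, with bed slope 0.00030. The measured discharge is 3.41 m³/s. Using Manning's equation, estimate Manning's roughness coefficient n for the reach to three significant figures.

0.0340

A = (b + z·y)·y = (1.95 + 1.3×1.69)×1.69 = 7.008 m²
P = b + 2y√(1+z²) = 1.95 + 2×1.69×√(1+1.3²) = 7.494 m
R = A/P = 7.008/7.494 = 0.9353 m
n = (1/Q)·A·R^(2/3)·S^(1/2) = (1/3.41) × 7.008 × 0.9564 × 0.01732 = 0.03404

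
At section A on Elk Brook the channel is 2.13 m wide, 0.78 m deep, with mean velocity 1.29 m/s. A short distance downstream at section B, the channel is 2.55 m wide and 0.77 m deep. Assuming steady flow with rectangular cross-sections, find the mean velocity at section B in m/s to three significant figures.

1.09 m/s

Q = A₁V₁ = (2.13×0.78) × 1.29 = 2.143 m³/s
A₂ = 2.55 × 0.77 = 1.964 m²
V₂ = Q/A₂ = 2.143/1.964 = 1.092 m/s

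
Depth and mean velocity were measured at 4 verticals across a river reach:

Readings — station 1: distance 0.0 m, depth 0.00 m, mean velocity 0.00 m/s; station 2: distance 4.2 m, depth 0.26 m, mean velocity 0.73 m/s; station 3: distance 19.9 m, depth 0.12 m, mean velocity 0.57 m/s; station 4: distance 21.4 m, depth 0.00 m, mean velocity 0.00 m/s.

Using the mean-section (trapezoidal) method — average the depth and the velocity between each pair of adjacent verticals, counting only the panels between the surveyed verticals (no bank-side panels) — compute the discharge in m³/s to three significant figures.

Panel 1-2: Δb = 4.2 m, d̄ = (0.00+0.26)/2 = 0.13, v̄ = (0.00+0.73)/2 = 0.365 → q = 4.2×0.13×0.365 = 0.1993 m³/s
Panel 2-3: Δb = 15.7 m, d̄ = (0.26+0.12)/2 = 0.19, v̄ = (0.73+0.57)/2 = 0.65 → q = 15.7×0.19×0.65 = 1.939 m³/s
Panel 3-4: Δb = 1.5 m, d̄ = (0.12+0.00)/2 = 0.06, v̄ = (0.57+0.00)/2 = 0.285 → q = 1.5×0.06×0.285 = 0.02565 m³/s
Q = Σ q = 2.164 m³/s

2.16 m³/s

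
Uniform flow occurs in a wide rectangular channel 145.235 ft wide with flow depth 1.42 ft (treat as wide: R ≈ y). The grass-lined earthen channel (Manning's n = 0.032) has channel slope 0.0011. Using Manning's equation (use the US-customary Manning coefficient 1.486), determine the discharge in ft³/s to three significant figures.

A = b·y = 145.235 × 1.42 = 206.2 ft²
Wide channel: R ≈ y = 1.42 ft
Q = (1.486/n)·A·R^(2/3)·S^(1/2) = (1.486/0.032) × 206.2 × 1.420^(2/3) × 0.0011^(1/2) = 401.3 ft³/s

401 ft³/s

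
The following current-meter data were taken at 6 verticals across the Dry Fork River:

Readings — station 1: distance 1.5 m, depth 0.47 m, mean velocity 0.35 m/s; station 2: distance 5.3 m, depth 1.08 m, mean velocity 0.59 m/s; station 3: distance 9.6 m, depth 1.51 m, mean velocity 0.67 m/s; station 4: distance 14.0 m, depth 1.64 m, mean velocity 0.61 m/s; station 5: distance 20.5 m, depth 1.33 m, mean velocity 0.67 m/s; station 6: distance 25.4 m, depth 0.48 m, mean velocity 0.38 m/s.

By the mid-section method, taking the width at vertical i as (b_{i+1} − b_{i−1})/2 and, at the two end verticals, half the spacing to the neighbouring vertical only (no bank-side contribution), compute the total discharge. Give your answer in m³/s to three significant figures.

18.3 m³/s

w_1 = (5.3 − 1.5)/2 = 1.9 m; q_1 = 0.35 × 0.47 × 1.9 = 0.3126 m³/s
w_2 = (9.6 − 1.5)/2 = 4.05 m; q_2 = 0.59 × 1.08 × 4.05 = 2.581 m³/s
w_3 = (14.0 − 5.3)/2 = 4.35 m; q_3 = 0.67 × 1.51 × 4.35 = 4.401 m³/s
w_4 = (20.5 − 9.6)/2 = 5.45 m; q_4 = 0.61 × 1.64 × 5.45 = 5.452 m³/s
w_5 = (25.4 − 14.0)/2 = 5.7 m; q_5 = 0.67 × 1.33 × 5.7 = 5.079 m³/s
w_6 = (25.4 − 20.5)/2 = 2.45 m; q_6 = 0.38 × 0.48 × 2.45 = 0.4469 m³/s
Q = Σ qᵢ = 18.27 m³/s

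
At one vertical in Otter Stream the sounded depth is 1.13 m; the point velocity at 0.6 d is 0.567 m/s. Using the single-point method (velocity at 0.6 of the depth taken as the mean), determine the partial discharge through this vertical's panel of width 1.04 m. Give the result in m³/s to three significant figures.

v̄ = v₀.₆ = 0.567 m/s
q = v̄ × d × w = 0.5670 × 1.13 × 1.04 = 0.6663 m³/s

0.666 m³/s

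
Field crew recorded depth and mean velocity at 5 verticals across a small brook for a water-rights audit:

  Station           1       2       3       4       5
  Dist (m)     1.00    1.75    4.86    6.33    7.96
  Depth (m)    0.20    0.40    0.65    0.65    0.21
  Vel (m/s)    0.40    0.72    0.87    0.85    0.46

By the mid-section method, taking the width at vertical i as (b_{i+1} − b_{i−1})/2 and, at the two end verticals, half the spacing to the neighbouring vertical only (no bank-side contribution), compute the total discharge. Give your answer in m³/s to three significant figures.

2.82 m³/s

w_1 = (1.75 − 1.00)/2 = 0.375 m; q_1 = 0.40 × 0.20 × 0.375 = 0.03000 m³/s
w_2 = (4.86 − 1.00)/2 = 1.93 m; q_2 = 0.72 × 0.40 × 1.93 = 0.5558 m³/s
w_3 = (6.33 − 1.75)/2 = 2.29 m; q_3 = 0.87 × 0.65 × 2.29 = 1.295 m³/s
w_4 = (7.96 − 4.86)/2 = 1.55 m; q_4 = 0.85 × 0.65 × 1.55 = 0.8564 m³/s
w_5 = (7.96 − 6.33)/2 = 0.815 m; q_5 = 0.46 × 0.21 × 0.815 = 0.07873 m³/s
Q = Σ qᵢ = 2.816 m³/s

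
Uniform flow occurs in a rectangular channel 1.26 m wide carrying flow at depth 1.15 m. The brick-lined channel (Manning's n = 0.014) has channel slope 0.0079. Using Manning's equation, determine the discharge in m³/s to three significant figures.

5.05 m³/s

A = b·y = 1.26 × 1.15 = 1.449 m²
P = b + 2y = 1.26 + 2×1.15 = 3.560 m
R = A/P = 1.449/3.560 = 0.4070 m
Q = (1/n)·A·R^(2/3)·S^(1/2) = (1/0.014) × 1.449 × 0.4070^(2/3) × 0.0079^(1/2) = 5.052 m³/s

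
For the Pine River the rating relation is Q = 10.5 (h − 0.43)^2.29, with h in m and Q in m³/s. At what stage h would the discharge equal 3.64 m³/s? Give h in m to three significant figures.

1.06 m

h − h₀ = (Q/C)^(1/b) = (3.64/10.5)^(1/2.29) = 0.6296 m
h = 0.43 + 0.6296 = 1.060 m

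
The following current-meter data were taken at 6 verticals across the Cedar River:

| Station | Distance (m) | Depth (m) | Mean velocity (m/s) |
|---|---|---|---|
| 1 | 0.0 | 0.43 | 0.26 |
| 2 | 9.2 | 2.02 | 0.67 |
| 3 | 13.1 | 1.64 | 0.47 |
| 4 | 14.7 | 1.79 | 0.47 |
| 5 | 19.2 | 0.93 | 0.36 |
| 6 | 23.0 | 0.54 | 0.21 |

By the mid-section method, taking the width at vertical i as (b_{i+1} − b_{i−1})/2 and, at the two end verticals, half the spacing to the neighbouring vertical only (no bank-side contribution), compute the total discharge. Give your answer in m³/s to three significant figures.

15.7 m³/s

w_1 = (9.2 − 0.0)/2 = 4.6 m; q_1 = 0.26 × 0.43 × 4.6 = 0.5143 m³/s
w_2 = (13.1 − 0.0)/2 = 6.55 m; q_2 = 0.67 × 2.02 × 6.55 = 8.865 m³/s
w_3 = (14.7 − 9.2)/2 = 2.75 m; q_3 = 0.47 × 1.64 × 2.75 = 2.120 m³/s
w_4 = (19.2 − 13.1)/2 = 3.05 m; q_4 = 0.47 × 1.79 × 3.05 = 2.566 m³/s
w_5 = (23.0 − 14.7)/2 = 4.15 m; q_5 = 0.36 × 0.93 × 4.15 = 1.389 m³/s
w_6 = (23.0 − 19.2)/2 = 1.9 m; q_6 = 0.21 × 0.54 × 1.9 = 0.2155 m³/s
Q = Σ qᵢ = 15.67 m³/s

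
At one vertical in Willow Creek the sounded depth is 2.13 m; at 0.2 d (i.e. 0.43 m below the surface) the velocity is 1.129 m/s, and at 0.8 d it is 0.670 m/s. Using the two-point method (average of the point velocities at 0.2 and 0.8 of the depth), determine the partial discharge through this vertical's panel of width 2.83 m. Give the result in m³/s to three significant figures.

5.42 m³/s

v̄ = (1.129 + 0.670) / 2 = 0.8995 m/s
q = v̄ × d × w = 0.8995 × 2.13 × 2.83 = 5.422 m³/s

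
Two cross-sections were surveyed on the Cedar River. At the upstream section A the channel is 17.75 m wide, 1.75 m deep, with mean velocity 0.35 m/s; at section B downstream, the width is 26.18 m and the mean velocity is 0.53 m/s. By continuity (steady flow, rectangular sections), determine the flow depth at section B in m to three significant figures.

0.784 m

Q = A₁V₁ = (17.75×1.75) × 0.35 = 10.87 m³/s
d₂ = Q/(b₂ V₂) = 10.87/(26.18×0.53) = 0.7835 m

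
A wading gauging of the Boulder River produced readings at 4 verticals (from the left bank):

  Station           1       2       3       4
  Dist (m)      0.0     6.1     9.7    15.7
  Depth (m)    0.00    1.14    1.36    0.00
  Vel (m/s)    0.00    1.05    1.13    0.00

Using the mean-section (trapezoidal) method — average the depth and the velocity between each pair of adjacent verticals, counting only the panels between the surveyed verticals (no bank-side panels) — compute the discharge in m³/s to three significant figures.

9.04 m³/s

Panel 1-2: Δb = 6.1 m, d̄ = (0.00+1.14)/2 = 0.57, v̄ = (0.00+1.05)/2 = 0.525 → q = 6.1×0.57×0.525 = 1.825 m³/s
Panel 2-3: Δb = 3.6 m, d̄ = (1.14+1.36)/2 = 1.25, v̄ = (1.05+1.13)/2 = 1.09 → q = 3.6×1.25×1.09 = 4.905 m³/s
Panel 3-4: Δb = 6 m, d̄ = (1.36+0.00)/2 = 0.68, v̄ = (1.13+0.00)/2 = 0.565 → q = 6×0.68×0.565 = 2.305 m³/s
Q = Σ q = 9.036 m³/s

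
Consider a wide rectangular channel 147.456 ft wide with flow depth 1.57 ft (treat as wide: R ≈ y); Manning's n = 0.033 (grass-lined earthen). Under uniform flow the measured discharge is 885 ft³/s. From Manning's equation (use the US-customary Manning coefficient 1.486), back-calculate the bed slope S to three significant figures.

A = b·y = 147.456 × 1.57 = 231.5 ft²
Wide channel: R ≈ y = 1.57 ft
S = (Q·n / (1.486·A·R^(2/3)))² = (885×0.033 / (1.486×231.5×1.351))² = 0.003950

0.00395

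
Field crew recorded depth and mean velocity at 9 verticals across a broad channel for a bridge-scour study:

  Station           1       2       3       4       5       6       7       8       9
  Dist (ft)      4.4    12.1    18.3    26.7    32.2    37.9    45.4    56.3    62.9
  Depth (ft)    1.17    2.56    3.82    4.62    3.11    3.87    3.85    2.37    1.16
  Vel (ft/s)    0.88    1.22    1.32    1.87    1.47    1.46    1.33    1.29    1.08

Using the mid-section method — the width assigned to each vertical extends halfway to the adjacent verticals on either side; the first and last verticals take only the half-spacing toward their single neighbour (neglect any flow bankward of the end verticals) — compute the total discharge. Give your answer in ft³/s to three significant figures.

263 ft³/s

w_1 = (12.1 − 4.4)/2 = 3.85 ft; q_1 = 0.88 × 1.17 × 3.85 = 3.964 ft³/s
w_2 = (18.3 − 4.4)/2 = 6.95 ft; q_2 = 1.22 × 2.56 × 6.95 = 21.71 ft³/s
w_3 = (26.7 − 12.1)/2 = 7.3 ft; q_3 = 1.32 × 3.82 × 7.3 = 36.81 ft³/s
w_4 = (32.2 − 18.3)/2 = 6.95 ft; q_4 = 1.87 × 4.62 × 6.95 = 60.04 ft³/s
w_5 = (37.9 − 26.7)/2 = 5.6 ft; q_5 = 1.47 × 3.11 × 5.6 = 25.60 ft³/s
w_6 = (45.4 − 32.2)/2 = 6.6 ft; q_6 = 1.46 × 3.87 × 6.6 = 37.29 ft³/s
w_7 = (56.3 − 37.9)/2 = 9.2 ft; q_7 = 1.33 × 3.85 × 9.2 = 47.11 ft³/s
w_8 = (62.9 − 45.4)/2 = 8.75 ft; q_8 = 1.29 × 2.37 × 8.75 = 26.75 ft³/s
w_9 = (62.9 − 56.3)/2 = 3.3 ft; q_9 = 1.08 × 1.16 × 3.3 = 4.134 ft³/s
Q = Σ qᵢ = 263.4 ft³/s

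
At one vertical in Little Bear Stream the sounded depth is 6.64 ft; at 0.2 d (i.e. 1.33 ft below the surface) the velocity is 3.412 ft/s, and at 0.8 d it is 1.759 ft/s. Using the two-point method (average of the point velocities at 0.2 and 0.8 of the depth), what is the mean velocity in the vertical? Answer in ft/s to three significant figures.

v̄ = (3.412 + 1.759) / 2 = 2.586 ft/s

2.59 ft/s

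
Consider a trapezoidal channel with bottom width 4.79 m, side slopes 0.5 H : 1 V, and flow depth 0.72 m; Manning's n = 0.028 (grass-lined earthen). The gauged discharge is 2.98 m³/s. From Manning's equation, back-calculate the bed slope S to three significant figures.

0.00105

A = (b + z·y)·y = (4.79 + 0.5×0.72)×0.72 = 3.708 m²
P = b + 2y√(1+z²) = 4.79 + 2×0.72×√(1+0.5²) = 6.400 m
R = A/P = 3.708/6.400 = 0.5794 m
S = (Q·n / (1·A·R^(2/3)))² = (2.98×0.028 / (1×3.708×0.6950))² = 0.001048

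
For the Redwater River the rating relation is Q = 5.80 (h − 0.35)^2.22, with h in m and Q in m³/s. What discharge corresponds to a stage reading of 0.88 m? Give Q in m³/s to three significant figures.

Q = 5.80 × (0.88 − 0.35)^2.22 = 5.80 × 0.53^2.22 = 1.417 m³/s

1.42 m³/s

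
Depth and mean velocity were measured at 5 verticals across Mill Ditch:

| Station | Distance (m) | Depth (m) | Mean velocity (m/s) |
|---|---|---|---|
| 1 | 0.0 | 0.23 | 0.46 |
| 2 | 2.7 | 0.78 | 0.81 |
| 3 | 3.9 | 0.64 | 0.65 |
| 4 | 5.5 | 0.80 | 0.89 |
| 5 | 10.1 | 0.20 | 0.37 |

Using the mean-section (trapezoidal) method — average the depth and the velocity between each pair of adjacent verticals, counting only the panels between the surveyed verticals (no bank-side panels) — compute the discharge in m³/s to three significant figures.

Panel 1-2: Δb = 2.7 m, d̄ = (0.23+0.78)/2 = 0.505, v̄ = (0.46+0.81)/2 = 0.635 → q = 2.7×0.505×0.635 = 0.8658 m³/s
Panel 2-3: Δb = 1.2 m, d̄ = (0.78+0.64)/2 = 0.71, v̄ = (0.81+0.65)/2 = 0.73 → q = 1.2×0.71×0.73 = 0.6220 m³/s
Panel 3-4: Δb = 1.6 m, d̄ = (0.64+0.80)/2 = 0.72, v̄ = (0.65+0.89)/2 = 0.77 → q = 1.6×0.72×0.77 = 0.8870 m³/s
Panel 4-5: Δb = 4.6 m, d̄ = (0.80+0.20)/2 = 0.5, v̄ = (0.89+0.37)/2 = 0.63 → q = 4.6×0.5×0.63 = 1.449 m³/s
Q = Σ q = 3.824 m³/s

3.82 m³/s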